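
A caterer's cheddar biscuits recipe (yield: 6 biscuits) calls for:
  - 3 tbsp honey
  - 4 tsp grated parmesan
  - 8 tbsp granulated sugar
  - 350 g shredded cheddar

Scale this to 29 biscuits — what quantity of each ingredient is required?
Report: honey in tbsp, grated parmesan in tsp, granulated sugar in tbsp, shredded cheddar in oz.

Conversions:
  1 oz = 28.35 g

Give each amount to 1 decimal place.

Scaling factor: 29/6.
honey: 3 tbsp × 29/6 = 14.5 tbsp
grated parmesan: 4 tsp × 29/6 ≈ 19.3 tsp
granulated sugar: 8 tbsp × 29/6 ≈ 38.7 tbsp
shredded cheddar: 350 g × 29/6 ÷ 28.35 g/oz ≈ 59.7 oz

honey: 14.5 tbsp; grated parmesan: 19.3 tsp; granulated sugar: 38.7 tbsp; shredded cheddar: 59.7 oz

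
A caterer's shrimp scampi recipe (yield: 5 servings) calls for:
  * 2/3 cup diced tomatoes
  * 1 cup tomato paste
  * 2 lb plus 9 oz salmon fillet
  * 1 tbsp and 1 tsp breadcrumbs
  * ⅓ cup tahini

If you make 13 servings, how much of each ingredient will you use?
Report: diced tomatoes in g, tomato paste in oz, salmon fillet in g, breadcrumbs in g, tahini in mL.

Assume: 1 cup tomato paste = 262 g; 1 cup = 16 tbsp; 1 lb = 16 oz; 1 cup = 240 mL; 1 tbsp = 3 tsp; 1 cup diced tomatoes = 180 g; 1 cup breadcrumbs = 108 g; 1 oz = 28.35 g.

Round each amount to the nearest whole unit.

diced tomatoes: 312 g; tomato paste: 24 oz; salmon fillet: 3022 g; breadcrumbs: 23 g; tahini: 208 mL

Scaling factor: 13/5 = 2.6.
diced tomatoes: 2/3 cup × 13/5 × 180 g/cup = 312 g
tomato paste: 1 cup × 13/5 × 262 g/cup ÷ 28.35 g/oz ≈ 24 oz
salmon fillet: (2 lb + 9 oz = 2.5625 lb) × 13/5 × 16 oz/lb × 28.35 g/oz ≈ 3022 g
breadcrumbs: (1 tbsp + 1 tsp = 4/3 tbsp) × 13/5 ÷ 16 tbsp/cup × 108 g/cup ≈ 23 g
tahini: 1/3 cup × 13/5 × 240 mL/cup = 208 mL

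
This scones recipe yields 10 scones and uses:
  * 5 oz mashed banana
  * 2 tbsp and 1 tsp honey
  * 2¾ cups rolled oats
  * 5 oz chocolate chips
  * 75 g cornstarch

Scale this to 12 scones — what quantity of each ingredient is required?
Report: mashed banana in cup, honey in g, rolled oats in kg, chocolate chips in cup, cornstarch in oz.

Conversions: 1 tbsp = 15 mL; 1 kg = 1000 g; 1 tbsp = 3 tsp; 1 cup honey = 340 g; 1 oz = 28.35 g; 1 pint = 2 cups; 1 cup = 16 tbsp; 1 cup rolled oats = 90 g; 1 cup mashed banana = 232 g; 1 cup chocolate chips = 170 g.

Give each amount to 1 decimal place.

Scaling factor: 12/10 = 6/5 = 1.2.
mashed banana: 5 oz × 6/5 × 28.35 g/oz ÷ 232 g/cup ≈ 0.7 cup
honey: (2 tbsp + 1 tsp = 7/3 tbsp) × 6/5 ÷ 16 tbsp/cup × 340 g/cup = 59.5 g
rolled oats: 2.75 cup × 6/5 × 90 g/cup ÷ 1000 g/kg ≈ 0.3 kg
chocolate chips: 5 oz × 6/5 × 28.35 g/oz ÷ 170 g/cup ≈ 1.0 cup
cornstarch: 75 g × 6/5 ÷ 28.35 g/oz ≈ 3.2 oz

mashed banana: 0.7 cup; honey: 59.5 g; rolled oats: 0.3 kg; chocolate chips: 1.0 cup; cornstarch: 3.2 oz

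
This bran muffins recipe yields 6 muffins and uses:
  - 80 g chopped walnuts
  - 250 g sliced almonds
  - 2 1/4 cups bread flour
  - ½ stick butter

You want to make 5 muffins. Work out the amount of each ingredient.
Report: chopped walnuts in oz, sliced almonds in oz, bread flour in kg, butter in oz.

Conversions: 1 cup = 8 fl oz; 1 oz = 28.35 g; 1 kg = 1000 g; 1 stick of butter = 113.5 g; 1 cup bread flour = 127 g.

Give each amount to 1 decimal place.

chopped walnuts: 2.4 oz; sliced almonds: 7.3 oz; bread flour: 0.2 kg; butter: 1.7 oz

Scaling factor: 5/6.
chopped walnuts: 80 g × 5/6 ÷ 28.35 g/oz ≈ 2.4 oz
sliced almonds: 250 g × 5/6 ÷ 28.35 g/oz ≈ 7.3 oz
bread flour: 2.25 cup × 5/6 × 127 g/cup ÷ 1000 g/kg ≈ 0.2 kg
butter: 0.5 stick × 5/6 × 113.5 g/stick ÷ 28.35 g/oz ≈ 1.7 oz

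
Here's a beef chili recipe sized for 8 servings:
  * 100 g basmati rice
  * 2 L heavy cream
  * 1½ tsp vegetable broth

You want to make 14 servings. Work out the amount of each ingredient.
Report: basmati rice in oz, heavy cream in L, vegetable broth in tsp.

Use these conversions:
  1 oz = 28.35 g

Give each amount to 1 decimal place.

Scaling factor: 14/8 = 7/4 = 1.75.
basmati rice: 100 g × 7/4 ÷ 28.35 g/oz ≈ 6.2 oz
heavy cream: 2 L × 7/4 = 3.5 L
vegetable broth: 1.5 tsp × 7/4 ≈ 2.6 tsp

basmati rice: 6.2 oz; heavy cream: 3.5 L; vegetable broth: 2.6 tsp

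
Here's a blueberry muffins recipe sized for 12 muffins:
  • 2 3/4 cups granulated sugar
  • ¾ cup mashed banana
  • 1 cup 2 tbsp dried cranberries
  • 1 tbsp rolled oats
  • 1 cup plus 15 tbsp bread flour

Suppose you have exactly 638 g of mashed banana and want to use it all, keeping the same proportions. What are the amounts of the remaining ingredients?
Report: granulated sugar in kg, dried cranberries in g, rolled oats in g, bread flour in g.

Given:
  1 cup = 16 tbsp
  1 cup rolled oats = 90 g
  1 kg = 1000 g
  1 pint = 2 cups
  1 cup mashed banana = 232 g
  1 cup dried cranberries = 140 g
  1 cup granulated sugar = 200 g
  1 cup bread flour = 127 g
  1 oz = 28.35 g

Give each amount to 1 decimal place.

The original recipe has 174 g of mashed banana, so the scaling factor is 638 ÷ 174 = 11/3.
granulated sugar: 2.75 cup × 11/3 × 200 g/cup ÷ 1000 g/kg ≈ 2.0 kg
dried cranberries: (1 cup + 2 tbsp = 1.125 cup) × 11/3 × 140 g/cup = 577.5 g
rolled oats: 1 tbsp × 11/3 ÷ 16 tbsp/cup × 90 g/cup ≈ 20.6 g
bread flour: (1 cup + 15 tbsp = 1.9375 cup) × 11/3 × 127 g/cup ≈ 902.2 g

granulated sugar: 2.0 kg; dried cranberries: 577.5 g; rolled oats: 20.6 g; bread flour: 902.2 g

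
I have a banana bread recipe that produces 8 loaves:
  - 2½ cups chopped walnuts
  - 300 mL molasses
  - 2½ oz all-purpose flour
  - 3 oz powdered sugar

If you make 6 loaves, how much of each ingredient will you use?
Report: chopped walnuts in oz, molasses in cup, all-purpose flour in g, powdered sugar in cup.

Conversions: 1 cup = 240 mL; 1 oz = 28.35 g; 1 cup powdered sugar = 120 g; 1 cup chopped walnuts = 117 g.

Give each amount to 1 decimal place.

chopped walnuts: 7.7 oz; molasses: 0.9 cup; all-purpose flour: 53.2 g; powdered sugar: 0.5 cup

Scaling factor: 6/8 = 3/4 = 0.75.
chopped walnuts: 2.5 cup × 3/4 × 117 g/cup ÷ 28.35 g/oz ≈ 7.7 oz
molasses: 300 mL × 3/4 ÷ 240 mL/cup ≈ 0.9 cup
all-purpose flour: 2.5 oz × 3/4 × 28.35 g/oz ≈ 53.2 g
powdered sugar: 3 oz × 3/4 × 28.35 g/oz ÷ 120 g/cup ≈ 0.5 cup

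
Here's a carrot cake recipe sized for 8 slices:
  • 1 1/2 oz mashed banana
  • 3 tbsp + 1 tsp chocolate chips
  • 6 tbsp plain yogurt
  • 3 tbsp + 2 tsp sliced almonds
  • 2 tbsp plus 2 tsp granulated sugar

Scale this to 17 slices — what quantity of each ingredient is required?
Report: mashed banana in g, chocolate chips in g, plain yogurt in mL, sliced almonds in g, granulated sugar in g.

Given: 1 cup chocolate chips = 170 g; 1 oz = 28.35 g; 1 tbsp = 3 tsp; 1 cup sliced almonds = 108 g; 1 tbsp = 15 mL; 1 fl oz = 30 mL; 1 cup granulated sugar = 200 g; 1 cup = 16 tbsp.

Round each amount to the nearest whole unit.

Scaling factor: 17/8 = 2.125.
mashed banana: 1.5 oz × 17/8 × 28.35 g/oz ≈ 90 g
chocolate chips: (3 tbsp + 1 tsp = 10/3 tbsp) × 17/8 ÷ 16 tbsp/cup × 170 g/cup ≈ 75 g
plain yogurt: 6 tbsp × 17/8 × 15 mL/tbsp ≈ 191 mL
sliced almonds: (3 tbsp + 2 tsp = 11/3 tbsp) × 17/8 ÷ 16 tbsp/cup × 108 g/cup ≈ 53 g
granulated sugar: (2 tbsp + 2 tsp = 8/3 tbsp) × 17/8 ÷ 16 tbsp/cup × 200 g/cup ≈ 71 g

mashed banana: 90 g; chocolate chips: 75 g; plain yogurt: 191 mL; sliced almonds: 53 g; granulated sugar: 71 g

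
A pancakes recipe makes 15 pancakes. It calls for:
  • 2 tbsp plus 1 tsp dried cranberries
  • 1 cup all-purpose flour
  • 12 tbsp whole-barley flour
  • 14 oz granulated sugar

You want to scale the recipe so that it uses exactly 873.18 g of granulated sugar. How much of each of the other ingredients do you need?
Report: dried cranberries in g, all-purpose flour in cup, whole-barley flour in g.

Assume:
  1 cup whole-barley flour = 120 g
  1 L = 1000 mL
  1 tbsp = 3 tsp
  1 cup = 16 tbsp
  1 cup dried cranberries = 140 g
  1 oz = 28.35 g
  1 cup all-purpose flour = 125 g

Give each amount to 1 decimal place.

dried cranberries: 44.9 g; all-purpose flour: 2.2 cup; whole-barley flour: 198.0 g

The original recipe has 396.9 g of granulated sugar, so the scaling factor is 873.18 ÷ 396.9 = 11/5 = 2.2.
dried cranberries: (2 tbsp + 1 tsp = 7/3 tbsp) × 11/5 ÷ 16 tbsp/cup × 140 g/cup ≈ 44.9 g
all-purpose flour: 1 cup × 11/5 = 2.2 cup
whole-barley flour: 12 tbsp × 11/5 ÷ 16 tbsp/cup × 120 g/cup = 198.0 g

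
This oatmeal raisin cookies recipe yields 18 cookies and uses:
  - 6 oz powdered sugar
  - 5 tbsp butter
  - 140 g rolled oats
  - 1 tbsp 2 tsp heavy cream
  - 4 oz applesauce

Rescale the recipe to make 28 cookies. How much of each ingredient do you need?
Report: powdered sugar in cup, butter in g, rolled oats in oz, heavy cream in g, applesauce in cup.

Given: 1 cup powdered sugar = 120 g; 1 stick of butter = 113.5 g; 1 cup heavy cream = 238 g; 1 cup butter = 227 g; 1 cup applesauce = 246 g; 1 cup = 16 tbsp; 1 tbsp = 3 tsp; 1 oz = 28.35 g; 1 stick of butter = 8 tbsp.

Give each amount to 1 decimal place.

Scaling factor: 28/18 = 14/9.
powdered sugar: 6 oz × 14/9 × 28.35 g/oz ÷ 120 g/cup ≈ 2.2 cup
butter: 5 tbsp × 14/9 ÷ 8 tbsp/stick × 113.5 g/stick ≈ 110.3 g
rolled oats: 140 g × 14/9 ÷ 28.35 g/oz ≈ 7.7 oz
heavy cream: (1 tbsp + 2 tsp = 5/3 tbsp) × 14/9 ÷ 16 tbsp/cup × 238 g/cup ≈ 38.6 g
applesauce: 4 oz × 14/9 × 28.35 g/oz ÷ 246 g/cup ≈ 0.7 cup

powdered sugar: 2.2 cup; butter: 110.3 g; rolled oats: 7.7 oz; heavy cream: 38.6 g; applesauce: 0.7 cup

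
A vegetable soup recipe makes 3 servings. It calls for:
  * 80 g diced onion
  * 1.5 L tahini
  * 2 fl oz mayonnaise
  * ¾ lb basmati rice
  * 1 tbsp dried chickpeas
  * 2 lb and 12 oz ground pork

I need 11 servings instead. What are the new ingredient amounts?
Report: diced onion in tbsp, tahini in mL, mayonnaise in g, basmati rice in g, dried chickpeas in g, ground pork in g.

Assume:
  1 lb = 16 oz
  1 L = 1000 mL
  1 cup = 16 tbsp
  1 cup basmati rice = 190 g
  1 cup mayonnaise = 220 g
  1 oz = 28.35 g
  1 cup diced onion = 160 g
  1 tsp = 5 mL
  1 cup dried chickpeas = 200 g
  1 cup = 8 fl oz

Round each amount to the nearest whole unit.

Scaling factor: 11/3.
diced onion: 80 g × 11/3 ÷ 160 g/cup × 16 tbsp/cup ≈ 29 tbsp
tahini: 1.5 L × 11/3 × 1000 mL/L = 5500 mL
mayonnaise: 2 fl oz × 11/3 ÷ 8 fl oz/cup × 220 g/cup ≈ 202 g
basmati rice: 0.75 lb × 11/3 × 16 oz/lb × 28.35 g/oz ≈ 1247 g
dried chickpeas: 1 tbsp × 11/3 ÷ 16 tbsp/cup × 200 g/cup ≈ 46 g
ground pork: (2 lb + 12 oz = 2.75 lb) × 11/3 × 16 oz/lb × 28.35 g/oz ≈ 4574 g

diced onion: 29 tbsp; tahini: 5500 mL; mayonnaise: 202 g; basmati rice: 1247 g; dried chickpeas: 46 g; ground pork: 4574 g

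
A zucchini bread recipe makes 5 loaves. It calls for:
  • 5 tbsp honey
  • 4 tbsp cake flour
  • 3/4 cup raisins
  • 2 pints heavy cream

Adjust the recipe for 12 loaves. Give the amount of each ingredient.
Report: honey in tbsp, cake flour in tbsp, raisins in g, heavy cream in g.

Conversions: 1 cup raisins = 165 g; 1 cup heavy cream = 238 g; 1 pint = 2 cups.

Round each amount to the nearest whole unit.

honey: 12 tbsp; cake flour: 10 tbsp; raisins: 297 g; heavy cream: 2285 g

Scaling factor: 12/5 = 2.4.
honey: 5 tbsp × 12/5 = 12 tbsp
cake flour: 4 tbsp × 12/5 ≈ 10 tbsp
raisins: 0.75 cup × 12/5 × 165 g/cup = 297 g
heavy cream: 2 pint × 12/5 × 2 cup/pint × 238 g/cup ≈ 2285 g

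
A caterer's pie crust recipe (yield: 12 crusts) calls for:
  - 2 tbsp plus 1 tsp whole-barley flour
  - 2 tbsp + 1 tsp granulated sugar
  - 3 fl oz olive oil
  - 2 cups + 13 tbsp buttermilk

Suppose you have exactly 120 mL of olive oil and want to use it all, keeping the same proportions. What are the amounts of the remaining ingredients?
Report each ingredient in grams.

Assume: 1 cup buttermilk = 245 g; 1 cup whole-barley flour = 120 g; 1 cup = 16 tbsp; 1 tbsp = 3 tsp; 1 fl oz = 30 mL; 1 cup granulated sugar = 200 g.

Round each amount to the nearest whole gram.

whole-barley flour: 23 g; granulated sugar: 39 g; buttermilk: 919 g

The original recipe has 90 mL of olive oil, so the scaling factor is 120 ÷ 90 = 4/3.
whole-barley flour: (2 tbsp + 1 tsp = 7/3 tbsp) × 4/3 ÷ 16 tbsp/cup × 120 g/cup ≈ 23 g
granulated sugar: (2 tbsp + 1 tsp = 7/3 tbsp) × 4/3 ÷ 16 tbsp/cup × 200 g/cup ≈ 39 g
buttermilk: (2 cup + 13 tbsp = 2.8125 cup) × 4/3 × 245 g/cup ≈ 919 g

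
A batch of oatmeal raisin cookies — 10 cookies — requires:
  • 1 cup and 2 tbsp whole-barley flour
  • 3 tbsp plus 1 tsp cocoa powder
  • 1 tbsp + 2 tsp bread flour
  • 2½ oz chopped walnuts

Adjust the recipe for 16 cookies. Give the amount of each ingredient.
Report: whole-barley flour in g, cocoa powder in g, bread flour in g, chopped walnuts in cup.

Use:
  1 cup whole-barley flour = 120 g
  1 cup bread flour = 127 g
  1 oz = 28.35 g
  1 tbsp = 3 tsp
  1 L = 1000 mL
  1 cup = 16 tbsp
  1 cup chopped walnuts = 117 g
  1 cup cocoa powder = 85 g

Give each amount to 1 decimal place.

Scaling factor: 16/10 = 8/5 = 1.6.
whole-barley flour: (1 cup + 2 tbsp = 1.125 cup) × 8/5 × 120 g/cup = 216.0 g
cocoa powder: (3 tbsp + 1 tsp = 10/3 tbsp) × 8/5 ÷ 16 tbsp/cup × 85 g/cup ≈ 28.3 g
bread flour: (1 tbsp + 2 tsp = 5/3 tbsp) × 8/5 ÷ 16 tbsp/cup × 127 g/cup ≈ 21.2 g
chopped walnuts: 2.5 oz × 8/5 × 28.35 g/oz ÷ 117 g/cup ≈ 1.0 cup

whole-barley flour: 216.0 g; cocoa powder: 28.3 g; bread flour: 21.2 g; chopped walnuts: 1.0 cup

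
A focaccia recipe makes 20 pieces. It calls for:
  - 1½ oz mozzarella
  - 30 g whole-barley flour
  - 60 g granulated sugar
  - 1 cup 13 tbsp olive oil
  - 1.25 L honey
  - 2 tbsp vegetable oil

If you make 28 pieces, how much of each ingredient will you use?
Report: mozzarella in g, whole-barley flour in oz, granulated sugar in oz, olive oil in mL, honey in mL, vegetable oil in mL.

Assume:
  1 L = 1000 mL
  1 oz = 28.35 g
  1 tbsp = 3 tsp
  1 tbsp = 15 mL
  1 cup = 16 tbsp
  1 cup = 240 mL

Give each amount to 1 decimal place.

mozzarella: 59.5 g; whole-barley flour: 1.5 oz; granulated sugar: 3.0 oz; olive oil: 609.0 mL; honey: 1750.0 mL; vegetable oil: 42.0 mL

Scaling factor: 28/20 = 7/5 = 1.4.
mozzarella: 1.5 oz × 7/5 × 28.35 g/oz ≈ 59.5 g
whole-barley flour: 30 g × 7/5 ÷ 28.35 g/oz ≈ 1.5 oz
granulated sugar: 60 g × 7/5 ÷ 28.35 g/oz ≈ 3.0 oz
olive oil: (1 cup + 13 tbsp = 1.8125 cup) × 7/5 × 240 mL/cup = 609.0 mL
honey: 1.25 L × 7/5 × 1000 mL/L = 1750.0 mL
vegetable oil: 2 tbsp × 7/5 × 15 mL/tbsp = 42.0 mL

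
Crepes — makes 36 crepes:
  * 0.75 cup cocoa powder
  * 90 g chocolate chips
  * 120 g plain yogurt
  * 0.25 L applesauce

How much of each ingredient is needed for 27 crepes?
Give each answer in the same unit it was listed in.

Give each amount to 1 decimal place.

cocoa powder: 0.6 cup; chocolate chips: 67.5 g; plain yogurt: 90.0 g; applesauce: 0.2 L

Scaling factor: 27/36 = 3/4 = 0.75.
cocoa powder: 0.75 cup × 3/4 ≈ 0.6 cup
chocolate chips: 90 g × 3/4 = 67.5 g
plain yogurt: 120 g × 3/4 = 90.0 g
applesauce: 0.25 L × 3/4 ≈ 0.2 L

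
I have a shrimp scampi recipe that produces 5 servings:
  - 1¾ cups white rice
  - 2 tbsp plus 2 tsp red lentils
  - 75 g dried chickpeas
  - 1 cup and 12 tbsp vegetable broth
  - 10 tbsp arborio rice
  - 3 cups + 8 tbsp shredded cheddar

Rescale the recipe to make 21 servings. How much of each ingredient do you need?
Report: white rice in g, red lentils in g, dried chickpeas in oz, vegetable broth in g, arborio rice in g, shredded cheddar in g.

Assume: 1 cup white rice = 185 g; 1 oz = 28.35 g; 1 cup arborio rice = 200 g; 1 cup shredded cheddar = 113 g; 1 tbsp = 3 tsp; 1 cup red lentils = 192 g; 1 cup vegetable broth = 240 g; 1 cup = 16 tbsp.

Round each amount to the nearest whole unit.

Scaling factor: 21/5 = 4.2.
white rice: 1.75 cup × 21/5 × 185 g/cup ≈ 1360 g
red lentils: (2 tbsp + 2 tsp = 8/3 tbsp) × 21/5 ÷ 16 tbsp/cup × 192 g/cup ≈ 134 g
dried chickpeas: 75 g × 21/5 ÷ 28.35 g/oz ≈ 11 oz
vegetable broth: (1 cup + 12 tbsp = 1.75 cup) × 21/5 × 240 g/cup = 1764 g
arborio rice: 10 tbsp × 21/5 ÷ 16 tbsp/cup × 200 g/cup = 525 g
shredded cheddar: (3 cup + 8 tbsp = 3.5 cup) × 21/5 × 113 g/cup ≈ 1661 g

white rice: 1360 g; red lentils: 134 g; dried chickpeas: 11 oz; vegetable broth: 1764 g; arborio rice: 525 g; shredded cheddar: 1661 g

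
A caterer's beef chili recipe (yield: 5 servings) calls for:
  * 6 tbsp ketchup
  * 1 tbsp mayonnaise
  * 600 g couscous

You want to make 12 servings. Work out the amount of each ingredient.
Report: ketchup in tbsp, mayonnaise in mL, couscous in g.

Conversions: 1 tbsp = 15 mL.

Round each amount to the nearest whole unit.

Scaling factor: 12/5 = 2.4.
ketchup: 6 tbsp × 12/5 ≈ 14 tbsp
mayonnaise: 1 tbsp × 12/5 × 15 mL/tbsp = 36 mL
couscous: 600 g × 12/5 = 1440 g

ketchup: 14 tbsp; mayonnaise: 36 mL; couscous: 1440 g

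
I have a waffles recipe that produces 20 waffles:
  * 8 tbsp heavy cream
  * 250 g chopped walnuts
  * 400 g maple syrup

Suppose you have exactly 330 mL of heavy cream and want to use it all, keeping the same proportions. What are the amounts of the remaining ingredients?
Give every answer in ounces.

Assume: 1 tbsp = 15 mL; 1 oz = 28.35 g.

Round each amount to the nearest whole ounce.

chopped walnuts: 24 oz; maple syrup: 39 oz

The original recipe has 120 mL of heavy cream, so the scaling factor is 330 ÷ 120 = 11/4 = 2.75.
chopped walnuts: 250 g × 11/4 ÷ 28.35 g/oz ≈ 24 oz
maple syrup: 400 g × 11/4 ÷ 28.35 g/oz ≈ 39 oz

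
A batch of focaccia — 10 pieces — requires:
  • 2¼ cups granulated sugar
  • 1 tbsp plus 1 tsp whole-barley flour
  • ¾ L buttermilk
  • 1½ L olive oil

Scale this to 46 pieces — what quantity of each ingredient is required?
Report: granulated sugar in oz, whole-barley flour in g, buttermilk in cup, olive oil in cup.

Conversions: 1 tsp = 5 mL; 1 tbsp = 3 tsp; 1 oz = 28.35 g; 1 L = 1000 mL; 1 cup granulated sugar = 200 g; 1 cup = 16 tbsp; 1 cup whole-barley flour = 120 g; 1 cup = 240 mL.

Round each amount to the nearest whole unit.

granulated sugar: 73 oz; whole-barley flour: 46 g; buttermilk: 14 cup; olive oil: 29 cup

Scaling factor: 46/10 = 23/5 = 4.6.
granulated sugar: 2.25 cup × 23/5 × 200 g/cup ÷ 28.35 g/oz ≈ 73 oz
whole-barley flour: (1 tbsp + 1 tsp = 4/3 tbsp) × 23/5 ÷ 16 tbsp/cup × 120 g/cup = 46 g
buttermilk: 0.75 L × 23/5 × 1000 mL/L ÷ 240 mL/cup ≈ 14 cup
olive oil: 1.5 L × 23/5 × 1000 mL/L ÷ 240 mL/cup ≈ 29 cup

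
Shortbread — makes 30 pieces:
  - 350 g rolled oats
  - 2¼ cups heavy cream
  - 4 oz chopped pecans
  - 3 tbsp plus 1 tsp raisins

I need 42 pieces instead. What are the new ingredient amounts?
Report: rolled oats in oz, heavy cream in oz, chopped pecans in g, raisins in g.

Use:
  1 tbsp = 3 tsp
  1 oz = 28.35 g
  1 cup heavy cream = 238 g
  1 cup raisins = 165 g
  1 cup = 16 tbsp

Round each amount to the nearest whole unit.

rolled oats: 17 oz; heavy cream: 26 oz; chopped pecans: 159 g; raisins: 48 g

Scaling factor: 42/30 = 7/5 = 1.4.
rolled oats: 350 g × 7/5 ÷ 28.35 g/oz ≈ 17 oz
heavy cream: 2.25 cup × 7/5 × 238 g/cup ÷ 28.35 g/oz ≈ 26 oz
chopped pecans: 4 oz × 7/5 × 28.35 g/oz ≈ 159 g
raisins: (3 tbsp + 1 tsp = 10/3 tbsp) × 7/5 ÷ 16 tbsp/cup × 165 g/cup ≈ 48 g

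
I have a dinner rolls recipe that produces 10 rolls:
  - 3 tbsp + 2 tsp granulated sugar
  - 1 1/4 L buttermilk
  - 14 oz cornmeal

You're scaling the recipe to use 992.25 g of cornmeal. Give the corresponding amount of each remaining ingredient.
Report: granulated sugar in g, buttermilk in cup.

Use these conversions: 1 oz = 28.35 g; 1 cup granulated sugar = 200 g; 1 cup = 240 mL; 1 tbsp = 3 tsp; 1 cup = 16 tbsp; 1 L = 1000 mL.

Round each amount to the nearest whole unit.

granulated sugar: 115 g; buttermilk: 13 cup

The original recipe has 396.9 g of cornmeal, so the scaling factor is 992.25 ÷ 396.9 = 5/2 = 2.5.
granulated sugar: (3 tbsp + 2 tsp = 11/3 tbsp) × 5/2 ÷ 16 tbsp/cup × 200 g/cup ≈ 115 g
buttermilk: 1.25 L × 5/2 × 1000 mL/L ÷ 240 mL/cup ≈ 13 cup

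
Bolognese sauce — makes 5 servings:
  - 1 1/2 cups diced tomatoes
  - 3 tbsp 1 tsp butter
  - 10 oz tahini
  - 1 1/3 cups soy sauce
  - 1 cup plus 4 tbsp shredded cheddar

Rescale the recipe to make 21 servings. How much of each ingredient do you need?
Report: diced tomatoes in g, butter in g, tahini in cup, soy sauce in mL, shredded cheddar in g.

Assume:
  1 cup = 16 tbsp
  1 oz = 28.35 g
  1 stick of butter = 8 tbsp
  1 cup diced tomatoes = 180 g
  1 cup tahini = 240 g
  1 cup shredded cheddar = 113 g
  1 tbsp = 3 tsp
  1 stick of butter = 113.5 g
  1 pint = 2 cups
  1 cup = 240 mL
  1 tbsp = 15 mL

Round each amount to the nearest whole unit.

Scaling factor: 21/5 = 4.2.
diced tomatoes: 1.5 cup × 21/5 × 180 g/cup = 1134 g
butter: (3 tbsp + 1 tsp = 10/3 tbsp) × 21/5 ÷ 8 tbsp/stick × 113.5 g/stick ≈ 199 g
tahini: 10 oz × 21/5 × 28.35 g/oz ÷ 240 g/cup ≈ 5 cup
soy sauce: 4/3 cup × 21/5 × 240 mL/cup = 1344 mL
shredded cheddar: (1 cup + 4 tbsp = 1.25 cup) × 21/5 × 113 g/cup ≈ 593 g

diced tomatoes: 1134 g; butter: 199 g; tahini: 5 cup; soy sauce: 1344 mL; shredded cheddar: 593 g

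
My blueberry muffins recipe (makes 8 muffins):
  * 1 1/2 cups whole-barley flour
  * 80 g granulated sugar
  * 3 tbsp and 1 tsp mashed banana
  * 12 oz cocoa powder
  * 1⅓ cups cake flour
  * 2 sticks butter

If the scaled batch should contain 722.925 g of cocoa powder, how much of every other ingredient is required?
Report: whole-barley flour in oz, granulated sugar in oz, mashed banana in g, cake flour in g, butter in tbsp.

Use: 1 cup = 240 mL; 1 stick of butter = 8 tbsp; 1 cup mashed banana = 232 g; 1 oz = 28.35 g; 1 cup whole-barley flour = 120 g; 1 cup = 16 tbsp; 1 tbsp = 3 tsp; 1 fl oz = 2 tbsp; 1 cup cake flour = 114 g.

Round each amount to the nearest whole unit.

The original recipe has 340.2 g of cocoa powder, so the scaling factor is 722.925 ÷ 340.2 = 17/8 = 2.125.
whole-barley flour: 1.5 cup × 17/8 × 120 g/cup ÷ 28.35 g/oz ≈ 13 oz
granulated sugar: 80 g × 17/8 ÷ 28.35 g/oz ≈ 6 oz
mashed banana: (3 tbsp + 1 tsp = 10/3 tbsp) × 17/8 ÷ 16 tbsp/cup × 232 g/cup ≈ 103 g
cake flour: 4/3 cup × 17/8 × 114 g/cup = 323 g
butter: 2 stick × 17/8 × 8 tbsp/stick = 34 tbsp

whole-barley flour: 13 oz; granulated sugar: 6 oz; mashed banana: 103 g; cake flour: 323 g; butter: 34 tbsp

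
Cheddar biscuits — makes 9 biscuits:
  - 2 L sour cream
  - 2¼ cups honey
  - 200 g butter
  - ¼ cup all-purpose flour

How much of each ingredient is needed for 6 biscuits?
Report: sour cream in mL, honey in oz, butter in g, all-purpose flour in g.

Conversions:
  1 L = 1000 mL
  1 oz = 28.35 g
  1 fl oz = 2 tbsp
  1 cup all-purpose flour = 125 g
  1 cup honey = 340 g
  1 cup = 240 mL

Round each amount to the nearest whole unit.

Scaling factor: 6/9 = 2/3.
sour cream: 2 L × 2/3 × 1000 mL/L ≈ 1333 mL
honey: 2.25 cup × 2/3 × 340 g/cup ÷ 28.35 g/oz ≈ 18 oz
butter: 200 g × 2/3 ≈ 133 g
all-purpose flour: 0.25 cup × 2/3 × 125 g/cup ≈ 21 g

sour cream: 1333 mL; honey: 18 oz; butter: 133 g; all-purpose flour: 21 g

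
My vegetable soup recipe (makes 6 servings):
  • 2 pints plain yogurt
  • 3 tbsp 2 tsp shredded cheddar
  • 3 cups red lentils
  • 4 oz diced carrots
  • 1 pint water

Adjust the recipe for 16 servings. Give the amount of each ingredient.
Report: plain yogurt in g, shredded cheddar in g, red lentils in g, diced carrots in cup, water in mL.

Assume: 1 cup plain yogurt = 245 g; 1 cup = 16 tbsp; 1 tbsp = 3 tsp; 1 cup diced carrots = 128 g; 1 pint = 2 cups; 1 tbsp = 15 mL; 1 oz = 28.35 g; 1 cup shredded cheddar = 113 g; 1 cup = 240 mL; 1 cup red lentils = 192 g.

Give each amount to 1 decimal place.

plain yogurt: 2613.3 g; shredded cheddar: 69.1 g; red lentils: 1536.0 g; diced carrots: 2.4 cup; water: 1280.0 mL

Scaling factor: 16/6 = 8/3.
plain yogurt: 2 pint × 8/3 × 2 cup/pint × 245 g/cup ≈ 2613.3 g
shredded cheddar: (3 tbsp + 2 tsp = 11/3 tbsp) × 8/3 ÷ 16 tbsp/cup × 113 g/cup ≈ 69.1 g
red lentils: 3 cup × 8/3 × 192 g/cup = 1536.0 g
diced carrots: 4 oz × 8/3 × 28.35 g/oz ÷ 128 g/cup ≈ 2.4 cup
water: 1 pint × 8/3 × 2 cup/pint × 240 mL/cup = 1280.0 mL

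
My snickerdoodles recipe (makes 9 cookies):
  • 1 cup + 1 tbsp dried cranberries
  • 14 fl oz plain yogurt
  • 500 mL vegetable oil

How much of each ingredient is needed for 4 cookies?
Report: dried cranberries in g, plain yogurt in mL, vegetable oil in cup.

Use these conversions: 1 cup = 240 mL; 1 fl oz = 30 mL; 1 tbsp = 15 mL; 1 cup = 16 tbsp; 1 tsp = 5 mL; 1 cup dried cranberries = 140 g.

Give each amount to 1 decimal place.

dried cranberries: 66.1 g; plain yogurt: 186.7 mL; vegetable oil: 0.9 cup

Scaling factor: 4/9.
dried cranberries: (1 cup + 1 tbsp = 1.0625 cup) × 4/9 × 140 g/cup ≈ 66.1 g
plain yogurt: 14 fl oz × 4/9 × 30 mL/fl oz ≈ 186.7 mL
vegetable oil: 500 mL × 4/9 ÷ 240 mL/cup ≈ 0.9 cup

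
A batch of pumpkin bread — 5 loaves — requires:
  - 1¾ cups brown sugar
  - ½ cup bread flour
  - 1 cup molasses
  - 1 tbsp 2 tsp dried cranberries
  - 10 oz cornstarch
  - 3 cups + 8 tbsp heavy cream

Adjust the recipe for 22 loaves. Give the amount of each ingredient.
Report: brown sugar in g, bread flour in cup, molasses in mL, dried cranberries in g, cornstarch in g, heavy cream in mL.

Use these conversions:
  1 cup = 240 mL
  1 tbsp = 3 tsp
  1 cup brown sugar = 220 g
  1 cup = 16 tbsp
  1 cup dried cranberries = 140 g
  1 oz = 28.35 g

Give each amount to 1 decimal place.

brown sugar: 1694.0 g; bread flour: 2.2 cup; molasses: 1056.0 mL; dried cranberries: 64.2 g; cornstarch: 1247.4 g; heavy cream: 3696.0 mL

Scaling factor: 22/5 = 4.4.
brown sugar: 1.75 cup × 22/5 × 220 g/cup = 1694.0 g
bread flour: 0.5 cup × 22/5 = 2.2 cup
molasses: 1 cup × 22/5 × 240 mL/cup = 1056.0 mL
dried cranberries: (1 tbsp + 2 tsp = 5/3 tbsp) × 22/5 ÷ 16 tbsp/cup × 140 g/cup ≈ 64.2 g
cornstarch: 10 oz × 22/5 × 28.35 g/oz = 1247.4 g
heavy cream: (3 cup + 8 tbsp = 3.5 cup) × 22/5 × 240 mL/cup = 3696.0 mL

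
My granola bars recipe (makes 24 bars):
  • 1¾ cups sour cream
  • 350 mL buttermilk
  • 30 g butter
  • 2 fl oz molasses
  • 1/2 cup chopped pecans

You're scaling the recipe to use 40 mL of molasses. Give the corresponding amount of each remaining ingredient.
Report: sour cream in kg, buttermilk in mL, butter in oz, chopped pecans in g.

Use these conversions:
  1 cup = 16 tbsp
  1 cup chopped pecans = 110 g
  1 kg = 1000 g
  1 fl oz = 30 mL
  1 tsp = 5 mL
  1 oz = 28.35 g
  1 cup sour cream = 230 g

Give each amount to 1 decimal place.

The original recipe has 60 mL of molasses, so the scaling factor is 40 ÷ 60 = 2/3.
sour cream: 1.75 cup × 2/3 × 230 g/cup ÷ 1000 g/kg ≈ 0.3 kg
buttermilk: 350 mL × 2/3 ≈ 233.3 mL
butter: 30 g × 2/3 ÷ 28.35 g/oz ≈ 0.7 oz
chopped pecans: 0.5 cup × 2/3 × 110 g/cup ≈ 36.7 g

sour cream: 0.3 kg; buttermilk: 233.3 mL; butter: 0.7 oz; chopped pecans: 36.7 g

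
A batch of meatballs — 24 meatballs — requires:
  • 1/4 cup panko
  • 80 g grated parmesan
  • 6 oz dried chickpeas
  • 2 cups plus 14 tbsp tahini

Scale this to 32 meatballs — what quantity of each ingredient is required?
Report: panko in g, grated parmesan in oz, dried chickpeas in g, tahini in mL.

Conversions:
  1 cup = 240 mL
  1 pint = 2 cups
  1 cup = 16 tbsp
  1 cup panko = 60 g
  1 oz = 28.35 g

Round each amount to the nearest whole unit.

panko: 20 g; grated parmesan: 4 oz; dried chickpeas: 227 g; tahini: 920 mL

Scaling factor: 32/24 = 4/3.
panko: 0.25 cup × 4/3 × 60 g/cup = 20 g
grated parmesan: 80 g × 4/3 ÷ 28.35 g/oz ≈ 4 oz
dried chickpeas: 6 oz × 4/3 × 28.35 g/oz ≈ 227 g
tahini: (2 cup + 14 tbsp = 2.875 cup) × 4/3 × 240 mL/cup = 920 mL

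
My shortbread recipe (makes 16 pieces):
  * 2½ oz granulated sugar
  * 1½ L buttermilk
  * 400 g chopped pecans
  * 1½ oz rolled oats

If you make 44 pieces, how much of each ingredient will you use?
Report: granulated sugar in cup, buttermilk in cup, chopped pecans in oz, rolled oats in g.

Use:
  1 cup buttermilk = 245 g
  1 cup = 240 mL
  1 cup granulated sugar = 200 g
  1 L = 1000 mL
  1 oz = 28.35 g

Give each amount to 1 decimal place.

granulated sugar: 1.0 cup; buttermilk: 17.2 cup; chopped pecans: 38.8 oz; rolled oats: 116.9 g

Scaling factor: 44/16 = 11/4 = 2.75.
granulated sugar: 2.5 oz × 11/4 × 28.35 g/oz ÷ 200 g/cup ≈ 1.0 cup
buttermilk: 1.5 L × 11/4 × 1000 mL/L ÷ 240 mL/cup ≈ 17.2 cup
chopped pecans: 400 g × 11/4 ÷ 28.35 g/oz ≈ 38.8 oz
rolled oats: 1.5 oz × 11/4 × 28.35 g/oz ≈ 116.9 g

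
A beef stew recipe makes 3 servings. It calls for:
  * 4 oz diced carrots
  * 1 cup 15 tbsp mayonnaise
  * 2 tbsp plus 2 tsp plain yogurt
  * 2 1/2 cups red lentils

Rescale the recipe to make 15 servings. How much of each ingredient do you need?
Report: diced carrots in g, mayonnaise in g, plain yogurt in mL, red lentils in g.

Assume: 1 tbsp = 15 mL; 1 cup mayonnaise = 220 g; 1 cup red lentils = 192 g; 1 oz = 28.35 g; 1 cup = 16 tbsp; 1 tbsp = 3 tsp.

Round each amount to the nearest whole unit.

Scaling factor: 15/3 = 5.
diced carrots: 4 oz × 5 × 28.35 g/oz = 567 g
mayonnaise: (1 cup + 15 tbsp = 1.9375 cup) × 5 × 220 g/cup ≈ 2131 g
plain yogurt: (2 tbsp + 2 tsp = 8/3 tbsp) × 5 × 15 mL/tbsp = 200 mL
red lentils: 2.5 cup × 5 × 192 g/cup = 2400 g

diced carrots: 567 g; mayonnaise: 2131 g; plain yogurt: 200 mL; red lentils: 2400 g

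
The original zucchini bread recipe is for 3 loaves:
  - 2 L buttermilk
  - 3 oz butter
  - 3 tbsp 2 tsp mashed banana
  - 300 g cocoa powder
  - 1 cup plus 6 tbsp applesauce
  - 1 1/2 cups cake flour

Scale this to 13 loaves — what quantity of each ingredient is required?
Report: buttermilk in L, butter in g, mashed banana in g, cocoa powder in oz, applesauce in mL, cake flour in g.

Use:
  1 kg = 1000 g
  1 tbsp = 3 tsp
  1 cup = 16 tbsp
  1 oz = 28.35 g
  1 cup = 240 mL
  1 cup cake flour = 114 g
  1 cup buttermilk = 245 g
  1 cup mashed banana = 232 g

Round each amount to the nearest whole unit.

Scaling factor: 13/3.
buttermilk: 2 L × 13/3 ≈ 9 L
butter: 3 oz × 13/3 × 28.35 g/oz ≈ 369 g
mashed banana: (3 tbsp + 2 tsp = 11/3 tbsp) × 13/3 ÷ 16 tbsp/cup × 232 g/cup ≈ 230 g
cocoa powder: 300 g × 13/3 ÷ 28.35 g/oz ≈ 46 oz
applesauce: (1 cup + 6 tbsp = 1.375 cup) × 13/3 × 240 mL/cup = 1430 mL
cake flour: 1.5 cup × 13/3 × 114 g/cup = 741 g

buttermilk: 9 L; butter: 369 g; mashed banana: 230 g; cocoa powder: 46 oz; applesauce: 1430 mL; cake flour: 741 g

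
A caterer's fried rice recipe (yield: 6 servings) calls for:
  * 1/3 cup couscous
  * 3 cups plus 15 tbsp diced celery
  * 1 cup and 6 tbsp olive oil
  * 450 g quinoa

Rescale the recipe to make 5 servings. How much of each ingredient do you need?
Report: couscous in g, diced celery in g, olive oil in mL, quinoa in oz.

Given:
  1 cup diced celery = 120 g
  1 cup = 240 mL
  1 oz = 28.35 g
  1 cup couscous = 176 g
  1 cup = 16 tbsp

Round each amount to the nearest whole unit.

Scaling factor: 5/6.
couscous: 1/3 cup × 5/6 × 176 g/cup ≈ 49 g
diced celery: (3 cup + 15 tbsp = 3.9375 cup) × 5/6 × 120 g/cup ≈ 394 g
olive oil: (1 cup + 6 tbsp = 1.375 cup) × 5/6 × 240 mL/cup = 275 mL
quinoa: 450 g × 5/6 ÷ 28.35 g/oz ≈ 13 oz

couscous: 49 g; diced celery: 394 g; olive oil: 275 mL; quinoa: 13 oz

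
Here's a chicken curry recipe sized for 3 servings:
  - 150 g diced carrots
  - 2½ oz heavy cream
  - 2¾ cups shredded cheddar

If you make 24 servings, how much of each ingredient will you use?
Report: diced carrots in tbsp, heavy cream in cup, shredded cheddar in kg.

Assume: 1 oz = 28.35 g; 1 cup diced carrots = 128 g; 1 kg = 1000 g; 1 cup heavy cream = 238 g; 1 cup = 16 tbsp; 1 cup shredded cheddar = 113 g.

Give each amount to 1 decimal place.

Scaling factor: 24/3 = 8.
diced carrots: 150 g × 8 ÷ 128 g/cup × 16 tbsp/cup = 150.0 tbsp
heavy cream: 2.5 oz × 8 × 28.35 g/oz ÷ 238 g/cup ≈ 2.4 cup
shredded cheddar: 2.75 cup × 8 × 113 g/cup ÷ 1000 g/kg ≈ 2.5 kg

diced carrots: 150.0 tbsp; heavy cream: 2.4 cup; shredded cheddar: 2.5 kg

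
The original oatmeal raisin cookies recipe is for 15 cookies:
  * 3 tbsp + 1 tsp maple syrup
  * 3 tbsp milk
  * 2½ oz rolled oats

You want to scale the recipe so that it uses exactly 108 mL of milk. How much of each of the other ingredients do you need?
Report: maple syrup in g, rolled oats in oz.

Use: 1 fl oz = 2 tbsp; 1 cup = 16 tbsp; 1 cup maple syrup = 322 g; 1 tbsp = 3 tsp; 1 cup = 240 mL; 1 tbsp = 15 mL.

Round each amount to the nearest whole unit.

The original recipe has 45 mL of milk, so the scaling factor is 108 ÷ 45 = 12/5 = 2.4.
maple syrup: (3 tbsp + 1 tsp = 10/3 tbsp) × 12/5 ÷ 16 tbsp/cup × 322 g/cup = 161 g
rolled oats: 2.5 oz × 12/5 = 6 oz

maple syrup: 161 g; rolled oats: 6 oz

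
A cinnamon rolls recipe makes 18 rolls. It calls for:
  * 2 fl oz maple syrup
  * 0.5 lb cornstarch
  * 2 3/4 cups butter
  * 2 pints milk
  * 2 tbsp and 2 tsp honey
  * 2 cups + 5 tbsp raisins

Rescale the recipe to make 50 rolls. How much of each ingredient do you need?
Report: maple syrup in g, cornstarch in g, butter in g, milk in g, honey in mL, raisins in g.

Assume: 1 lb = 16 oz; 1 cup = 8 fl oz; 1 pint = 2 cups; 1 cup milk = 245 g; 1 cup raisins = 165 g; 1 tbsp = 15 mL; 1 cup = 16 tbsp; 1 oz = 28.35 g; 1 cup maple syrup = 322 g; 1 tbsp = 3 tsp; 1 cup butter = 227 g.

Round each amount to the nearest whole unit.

maple syrup: 224 g; cornstarch: 630 g; butter: 1734 g; milk: 2722 g; honey: 111 mL; raisins: 1060 g

Scaling factor: 50/18 = 25/9.
maple syrup: 2 fl oz × 25/9 ÷ 8 fl oz/cup × 322 g/cup ≈ 224 g
cornstarch: 0.5 lb × 25/9 × 16 oz/lb × 28.35 g/oz = 630 g
butter: 2.75 cup × 25/9 × 227 g/cup ≈ 1734 g
milk: 2 pint × 25/9 × 2 cup/pint × 245 g/cup ≈ 2722 g
honey: (2 tbsp + 2 tsp = 8/3 tbsp) × 25/9 × 15 mL/tbsp ≈ 111 mL
raisins: (2 cup + 5 tbsp = 2.3125 cup) × 25/9 × 165 g/cup ≈ 1060 g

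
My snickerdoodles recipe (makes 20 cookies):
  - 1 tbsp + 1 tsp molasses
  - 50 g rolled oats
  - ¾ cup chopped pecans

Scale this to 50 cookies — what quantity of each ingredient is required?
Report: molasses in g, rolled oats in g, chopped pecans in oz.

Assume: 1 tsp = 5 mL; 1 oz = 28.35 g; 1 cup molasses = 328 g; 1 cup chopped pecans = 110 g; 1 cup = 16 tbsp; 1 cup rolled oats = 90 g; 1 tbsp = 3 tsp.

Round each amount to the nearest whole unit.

molasses: 68 g; rolled oats: 125 g; chopped pecans: 7 oz

Scaling factor: 50/20 = 5/2 = 2.5.
molasses: (1 tbsp + 1 tsp = 4/3 tbsp) × 5/2 ÷ 16 tbsp/cup × 328 g/cup ≈ 68 g
rolled oats: 50 g × 5/2 = 125 g
chopped pecans: 0.75 cup × 5/2 × 110 g/cup ÷ 28.35 g/oz ≈ 7 oz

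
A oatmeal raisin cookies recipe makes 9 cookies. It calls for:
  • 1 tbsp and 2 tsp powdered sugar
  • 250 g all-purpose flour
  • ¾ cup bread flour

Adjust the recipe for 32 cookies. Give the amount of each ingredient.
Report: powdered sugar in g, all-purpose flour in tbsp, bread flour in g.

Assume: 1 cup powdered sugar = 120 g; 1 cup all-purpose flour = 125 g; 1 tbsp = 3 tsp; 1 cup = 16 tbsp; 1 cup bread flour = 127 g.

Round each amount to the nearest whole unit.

Scaling factor: 32/9.
powdered sugar: (1 tbsp + 2 tsp = 5/3 tbsp) × 32/9 ÷ 16 tbsp/cup × 120 g/cup ≈ 44 g
all-purpose flour: 250 g × 32/9 ÷ 125 g/cup × 16 tbsp/cup ≈ 114 tbsp
bread flour: 0.75 cup × 32/9 × 127 g/cup ≈ 339 g

powdered sugar: 44 g; all-purpose flour: 114 tbsp; bread flour: 339 g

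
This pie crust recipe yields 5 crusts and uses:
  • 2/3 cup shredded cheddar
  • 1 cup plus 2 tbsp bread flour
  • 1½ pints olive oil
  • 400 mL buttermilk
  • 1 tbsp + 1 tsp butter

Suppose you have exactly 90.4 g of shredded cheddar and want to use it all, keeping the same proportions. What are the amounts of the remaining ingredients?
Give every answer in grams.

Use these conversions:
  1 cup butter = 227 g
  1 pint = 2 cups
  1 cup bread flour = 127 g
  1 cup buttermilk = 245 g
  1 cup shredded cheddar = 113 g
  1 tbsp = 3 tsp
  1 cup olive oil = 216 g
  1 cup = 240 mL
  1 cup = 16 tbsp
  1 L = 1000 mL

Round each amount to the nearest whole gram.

The original recipe has 226/3 g of shredded cheddar, so the scaling factor is 90.4 ÷ 226/3 = 6/5 = 1.2.
bread flour: (1 cup + 2 tbsp = 1.125 cup) × 6/5 × 127 g/cup ≈ 171 g
olive oil: 1.5 pint × 6/5 × 2 cup/pint × 216 g/cup ≈ 778 g
buttermilk: 400 mL × 6/5 ÷ 240 mL/cup × 245 g/cup = 490 g
butter: (1 tbsp + 1 tsp = 4/3 tbsp) × 6/5 ÷ 16 tbsp/cup × 227 g/cup ≈ 23 g

bread flour: 171 g; olive oil: 778 g; buttermilk: 490 g; butter: 23 g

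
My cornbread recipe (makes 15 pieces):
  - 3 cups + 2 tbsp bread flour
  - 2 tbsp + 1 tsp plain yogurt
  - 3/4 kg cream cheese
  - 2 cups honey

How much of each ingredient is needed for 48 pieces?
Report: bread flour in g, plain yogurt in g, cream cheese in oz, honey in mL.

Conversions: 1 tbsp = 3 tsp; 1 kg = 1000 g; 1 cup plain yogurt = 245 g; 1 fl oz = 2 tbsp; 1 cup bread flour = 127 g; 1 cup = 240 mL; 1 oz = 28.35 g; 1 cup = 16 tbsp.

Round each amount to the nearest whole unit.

Scaling factor: 48/15 = 16/5 = 3.2.
bread flour: (3 cup + 2 tbsp = 3.125 cup) × 16/5 × 127 g/cup = 1270 g
plain yogurt: (2 tbsp + 1 tsp = 7/3 tbsp) × 16/5 ÷ 16 tbsp/cup × 245 g/cup ≈ 114 g
cream cheese: 0.75 kg × 16/5 × 1000 g/kg ÷ 28.35 g/oz ≈ 85 oz
honey: 2 cup × 16/5 × 240 mL/cup = 1536 mL

bread flour: 1270 g; plain yogurt: 114 g; cream cheese: 85 oz; honey: 1536 mL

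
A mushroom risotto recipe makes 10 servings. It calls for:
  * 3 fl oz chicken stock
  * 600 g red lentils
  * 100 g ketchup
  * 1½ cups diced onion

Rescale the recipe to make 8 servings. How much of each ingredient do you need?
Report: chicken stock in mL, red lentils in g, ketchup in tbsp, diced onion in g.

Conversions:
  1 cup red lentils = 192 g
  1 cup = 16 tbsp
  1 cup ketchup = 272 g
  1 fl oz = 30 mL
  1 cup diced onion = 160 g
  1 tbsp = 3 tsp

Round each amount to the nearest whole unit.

Scaling factor: 8/10 = 4/5 = 0.8.
chicken stock: 3 fl oz × 4/5 × 30 mL/fl oz = 72 mL
red lentils: 600 g × 4/5 = 480 g
ketchup: 100 g × 4/5 ÷ 272 g/cup × 16 tbsp/cup ≈ 5 tbsp
diced onion: 1.5 cup × 4/5 × 160 g/cup = 192 g

chicken stock: 72 mL; red lentils: 480 g; ketchup: 5 tbsp; diced onion: 192 g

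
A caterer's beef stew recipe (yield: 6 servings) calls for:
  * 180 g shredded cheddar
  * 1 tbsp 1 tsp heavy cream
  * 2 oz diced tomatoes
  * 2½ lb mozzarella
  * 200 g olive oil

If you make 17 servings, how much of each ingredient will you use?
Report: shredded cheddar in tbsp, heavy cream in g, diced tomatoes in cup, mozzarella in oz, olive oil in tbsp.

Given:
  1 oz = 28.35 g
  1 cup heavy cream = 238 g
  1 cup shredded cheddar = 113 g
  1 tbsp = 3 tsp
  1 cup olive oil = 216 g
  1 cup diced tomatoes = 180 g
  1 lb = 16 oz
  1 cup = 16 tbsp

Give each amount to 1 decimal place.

Scaling factor: 17/6.
shredded cheddar: 180 g × 17/6 ÷ 113 g/cup × 16 tbsp/cup ≈ 72.2 tbsp
heavy cream: (1 tbsp + 1 tsp = 4/3 tbsp) × 17/6 ÷ 16 tbsp/cup × 238 g/cup ≈ 56.2 g
diced tomatoes: 2 oz × 17/6 × 28.35 g/oz ÷ 180 g/cup ≈ 0.9 cup
mozzarella: 2.5 lb × 17/6 × 16 oz/lb ≈ 113.3 oz
olive oil: 200 g × 17/6 ÷ 216 g/cup × 16 tbsp/cup ≈ 42.0 tbsp

shredded cheddar: 72.2 tbsp; heavy cream: 56.2 g; diced tomatoes: 0.9 cup; mozzarella: 113.3 oz; olive oil: 42.0 tbsp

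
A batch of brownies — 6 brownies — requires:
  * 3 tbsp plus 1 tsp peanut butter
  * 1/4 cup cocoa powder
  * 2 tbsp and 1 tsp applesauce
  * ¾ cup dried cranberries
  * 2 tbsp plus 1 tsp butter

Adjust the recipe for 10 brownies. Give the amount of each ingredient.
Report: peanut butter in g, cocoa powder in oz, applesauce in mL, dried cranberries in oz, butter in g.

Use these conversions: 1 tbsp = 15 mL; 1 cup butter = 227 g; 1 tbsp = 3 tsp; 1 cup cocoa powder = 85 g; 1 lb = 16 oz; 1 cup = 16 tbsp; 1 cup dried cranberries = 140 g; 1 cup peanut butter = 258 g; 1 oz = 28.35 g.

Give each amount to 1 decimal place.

peanut butter: 89.6 g; cocoa powder: 1.2 oz; applesauce: 58.3 mL; dried cranberries: 6.2 oz; butter: 55.2 g

Scaling factor: 10/6 = 5/3.
peanut butter: (3 tbsp + 1 tsp = 10/3 tbsp) × 5/3 ÷ 16 tbsp/cup × 258 g/cup ≈ 89.6 g
cocoa powder: 0.25 cup × 5/3 × 85 g/cup ÷ 28.35 g/oz ≈ 1.2 oz
applesauce: (2 tbsp + 1 tsp = 7/3 tbsp) × 5/3 × 15 mL/tbsp ≈ 58.3 mL
dried cranberries: 0.75 cup × 5/3 × 140 g/cup ÷ 28.35 g/oz ≈ 6.2 oz
butter: (2 tbsp + 1 tsp = 7/3 tbsp) × 5/3 ÷ 16 tbsp/cup × 227 g/cup ≈ 55.2 g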